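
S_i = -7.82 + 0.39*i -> [-7.82, -7.43, -7.04, -6.65, -6.26]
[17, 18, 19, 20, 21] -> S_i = 17 + 1*i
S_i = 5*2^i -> [5, 10, 20, 40, 80]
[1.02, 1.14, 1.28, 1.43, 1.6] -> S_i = 1.02*1.12^i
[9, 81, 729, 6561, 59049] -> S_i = 9*9^i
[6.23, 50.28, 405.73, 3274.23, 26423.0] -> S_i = 6.23*8.07^i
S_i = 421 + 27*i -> [421, 448, 475, 502, 529]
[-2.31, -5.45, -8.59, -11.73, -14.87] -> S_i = -2.31 + -3.14*i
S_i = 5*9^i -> [5, 45, 405, 3645, 32805]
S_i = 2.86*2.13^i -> [2.86, 6.09, 12.98, 27.64, 58.87]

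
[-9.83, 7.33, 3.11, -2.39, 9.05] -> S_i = Random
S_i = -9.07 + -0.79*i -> [-9.07, -9.86, -10.65, -11.44, -12.23]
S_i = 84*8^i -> [84, 672, 5376, 43008, 344064]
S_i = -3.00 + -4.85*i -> [-3.0, -7.85, -12.7, -17.55, -22.4]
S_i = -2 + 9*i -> [-2, 7, 16, 25, 34]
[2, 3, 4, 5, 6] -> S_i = 2 + 1*i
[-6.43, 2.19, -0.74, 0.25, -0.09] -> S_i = -6.43*(-0.34)^i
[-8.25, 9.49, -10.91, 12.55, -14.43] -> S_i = -8.25*(-1.15)^i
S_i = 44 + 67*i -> [44, 111, 178, 245, 312]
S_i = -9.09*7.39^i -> [-9.09, -67.18, -496.42, -3668.57, -27110.76]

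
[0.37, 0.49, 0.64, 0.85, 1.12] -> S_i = 0.37*1.32^i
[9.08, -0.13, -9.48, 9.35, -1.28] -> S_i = Random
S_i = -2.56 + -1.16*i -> [-2.56, -3.72, -4.88, -6.04, -7.2]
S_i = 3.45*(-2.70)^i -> [3.45, -9.32, 25.15, -67.91, 183.35]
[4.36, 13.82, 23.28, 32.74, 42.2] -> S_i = 4.36 + 9.46*i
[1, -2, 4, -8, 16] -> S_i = 1*-2^i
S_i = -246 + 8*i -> [-246, -238, -230, -222, -214]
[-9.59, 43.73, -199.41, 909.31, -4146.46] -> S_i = -9.59*(-4.56)^i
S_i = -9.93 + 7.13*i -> [-9.93, -2.8, 4.33, 11.46, 18.59]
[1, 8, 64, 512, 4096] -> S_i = 1*8^i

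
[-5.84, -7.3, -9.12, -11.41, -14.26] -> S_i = -5.84*1.25^i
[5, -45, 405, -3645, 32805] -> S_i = 5*-9^i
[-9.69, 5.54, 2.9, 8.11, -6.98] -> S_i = Random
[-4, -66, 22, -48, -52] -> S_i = Random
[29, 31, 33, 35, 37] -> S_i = 29 + 2*i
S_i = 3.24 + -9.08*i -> [3.24, -5.84, -14.92, -24.0, -33.08]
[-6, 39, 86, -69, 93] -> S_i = Random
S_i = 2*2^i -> [2, 4, 8, 16, 32]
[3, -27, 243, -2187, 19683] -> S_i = 3*-9^i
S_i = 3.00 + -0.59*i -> [3.0, 2.41, 1.82, 1.23, 0.64]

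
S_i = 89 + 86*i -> [89, 175, 261, 347, 433]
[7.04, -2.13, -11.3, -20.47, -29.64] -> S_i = 7.04 + -9.17*i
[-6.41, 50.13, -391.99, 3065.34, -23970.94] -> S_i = -6.41*(-7.82)^i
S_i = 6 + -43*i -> [6, -37, -80, -123, -166]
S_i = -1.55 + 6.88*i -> [-1.55, 5.33, 12.21, 19.09, 25.97]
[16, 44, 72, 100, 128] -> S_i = 16 + 28*i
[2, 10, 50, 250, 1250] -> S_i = 2*5^i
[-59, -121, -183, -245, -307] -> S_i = -59 + -62*i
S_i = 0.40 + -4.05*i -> [0.4, -3.65, -7.7, -11.75, -15.8]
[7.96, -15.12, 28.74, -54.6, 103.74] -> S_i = 7.96*(-1.90)^i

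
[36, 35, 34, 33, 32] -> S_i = 36 + -1*i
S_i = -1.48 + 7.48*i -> [-1.48, 6.0, 13.48, 20.96, 28.44]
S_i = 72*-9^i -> [72, -648, 5832, -52488, 472392]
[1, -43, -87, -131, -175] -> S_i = 1 + -44*i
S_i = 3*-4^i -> [3, -12, 48, -192, 768]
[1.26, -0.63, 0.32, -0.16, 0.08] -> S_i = 1.26*(-0.50)^i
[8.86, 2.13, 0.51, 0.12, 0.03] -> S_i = 8.86*0.24^i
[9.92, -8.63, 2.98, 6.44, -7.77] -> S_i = Random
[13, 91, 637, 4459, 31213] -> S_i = 13*7^i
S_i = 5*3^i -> [5, 15, 45, 135, 405]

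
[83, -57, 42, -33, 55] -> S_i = Random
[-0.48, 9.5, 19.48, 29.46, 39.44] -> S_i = -0.48 + 9.98*i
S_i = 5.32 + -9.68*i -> [5.32, -4.36, -14.04, -23.72, -33.4]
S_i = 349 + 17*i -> [349, 366, 383, 400, 417]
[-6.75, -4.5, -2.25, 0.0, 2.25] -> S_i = -6.75 + 2.25*i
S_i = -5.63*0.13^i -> [-5.63, -0.73, -0.1, -0.01, -0.0]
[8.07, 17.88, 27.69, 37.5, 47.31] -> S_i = 8.07 + 9.81*i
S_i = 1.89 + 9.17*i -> [1.89, 11.06, 20.23, 29.4, 38.57]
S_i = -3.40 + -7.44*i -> [-3.4, -10.84, -18.28, -25.72, -33.16]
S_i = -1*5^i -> [-1, -5, -25, -125, -625]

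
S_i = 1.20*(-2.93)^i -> [1.2, -3.52, 10.3, -30.18, 88.44]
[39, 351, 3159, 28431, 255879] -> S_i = 39*9^i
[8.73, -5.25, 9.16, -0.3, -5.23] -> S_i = Random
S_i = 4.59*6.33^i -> [4.59, 29.05, 183.92, 1164.19, 7369.32]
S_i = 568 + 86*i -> [568, 654, 740, 826, 912]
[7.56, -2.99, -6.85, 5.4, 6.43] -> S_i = Random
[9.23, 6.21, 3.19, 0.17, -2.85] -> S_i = 9.23 + -3.02*i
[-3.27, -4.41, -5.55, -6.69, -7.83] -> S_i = -3.27 + -1.14*i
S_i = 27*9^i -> [27, 243, 2187, 19683, 177147]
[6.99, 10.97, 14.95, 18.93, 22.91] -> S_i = 6.99 + 3.98*i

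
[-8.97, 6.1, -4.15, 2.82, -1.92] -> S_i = -8.97*(-0.68)^i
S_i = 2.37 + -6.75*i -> [2.37, -4.38, -11.13, -17.88, -24.63]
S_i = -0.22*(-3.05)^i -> [-0.22, 0.67, -2.05, 6.24, -19.04]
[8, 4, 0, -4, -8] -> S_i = 8 + -4*i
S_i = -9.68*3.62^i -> [-9.68, -35.04, -126.85, -459.2, -1662.3]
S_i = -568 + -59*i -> [-568, -627, -686, -745, -804]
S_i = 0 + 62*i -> [0, 62, 124, 186, 248]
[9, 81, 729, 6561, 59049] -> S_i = 9*9^i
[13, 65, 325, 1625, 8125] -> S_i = 13*5^i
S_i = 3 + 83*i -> [3, 86, 169, 252, 335]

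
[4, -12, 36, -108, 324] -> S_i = 4*-3^i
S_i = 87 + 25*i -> [87, 112, 137, 162, 187]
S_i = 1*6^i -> [1, 6, 36, 216, 1296]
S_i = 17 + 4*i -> [17, 21, 25, 29, 33]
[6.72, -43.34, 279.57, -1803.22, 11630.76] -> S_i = 6.72*(-6.45)^i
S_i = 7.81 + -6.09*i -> [7.81, 1.72, -4.37, -10.46, -16.55]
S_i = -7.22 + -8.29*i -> [-7.22, -15.51, -23.8, -32.09, -40.38]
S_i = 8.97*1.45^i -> [8.97, 13.01, 18.86, 27.35, 39.65]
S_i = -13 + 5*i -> [-13, -8, -3, 2, 7]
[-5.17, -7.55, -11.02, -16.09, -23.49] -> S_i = -5.17*1.46^i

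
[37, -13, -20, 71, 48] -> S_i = Random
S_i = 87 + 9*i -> [87, 96, 105, 114, 123]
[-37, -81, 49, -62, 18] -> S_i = Random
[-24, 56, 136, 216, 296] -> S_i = -24 + 80*i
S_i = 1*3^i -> [1, 3, 9, 27, 81]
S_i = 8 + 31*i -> [8, 39, 70, 101, 132]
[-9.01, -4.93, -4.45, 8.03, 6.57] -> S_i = Random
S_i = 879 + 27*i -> [879, 906, 933, 960, 987]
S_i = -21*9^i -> [-21, -189, -1701, -15309, -137781]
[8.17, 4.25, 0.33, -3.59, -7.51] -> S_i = 8.17 + -3.92*i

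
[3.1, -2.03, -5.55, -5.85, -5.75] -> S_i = Random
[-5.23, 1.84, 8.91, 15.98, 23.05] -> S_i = -5.23 + 7.07*i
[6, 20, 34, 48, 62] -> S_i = 6 + 14*i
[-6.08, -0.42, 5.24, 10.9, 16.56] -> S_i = -6.08 + 5.66*i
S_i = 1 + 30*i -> [1, 31, 61, 91, 121]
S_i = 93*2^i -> [93, 186, 372, 744, 1488]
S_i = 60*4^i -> [60, 240, 960, 3840, 15360]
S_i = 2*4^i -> [2, 8, 32, 128, 512]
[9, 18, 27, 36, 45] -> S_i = 9 + 9*i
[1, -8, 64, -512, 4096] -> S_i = 1*-8^i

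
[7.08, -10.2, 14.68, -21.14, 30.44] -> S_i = 7.08*(-1.44)^i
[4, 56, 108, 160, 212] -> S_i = 4 + 52*i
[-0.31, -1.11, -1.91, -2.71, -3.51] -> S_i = -0.31 + -0.80*i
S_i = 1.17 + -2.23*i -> [1.17, -1.06, -3.29, -5.52, -7.75]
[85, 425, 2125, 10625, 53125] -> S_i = 85*5^i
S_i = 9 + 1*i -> [9, 10, 11, 12, 13]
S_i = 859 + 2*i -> [859, 861, 863, 865, 867]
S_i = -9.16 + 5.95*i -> [-9.16, -3.21, 2.74, 8.69, 14.64]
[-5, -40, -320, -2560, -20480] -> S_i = -5*8^i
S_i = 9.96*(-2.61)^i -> [9.96, -26.0, 67.85, -177.08, 462.19]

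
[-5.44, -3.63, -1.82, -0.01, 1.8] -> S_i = -5.44 + 1.81*i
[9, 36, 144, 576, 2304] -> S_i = 9*4^i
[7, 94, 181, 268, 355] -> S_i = 7 + 87*i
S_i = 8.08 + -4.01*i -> [8.08, 4.07, 0.06, -3.95, -7.96]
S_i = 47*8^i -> [47, 376, 3008, 24064, 192512]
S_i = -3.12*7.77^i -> [-3.12, -24.24, -188.36, -1463.58, -11372.05]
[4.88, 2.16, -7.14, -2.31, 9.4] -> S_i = Random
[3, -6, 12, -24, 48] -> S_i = 3*-2^i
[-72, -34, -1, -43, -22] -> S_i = Random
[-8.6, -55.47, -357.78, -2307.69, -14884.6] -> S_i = -8.60*6.45^i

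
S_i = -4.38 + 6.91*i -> [-4.38, 2.53, 9.44, 16.35, 23.26]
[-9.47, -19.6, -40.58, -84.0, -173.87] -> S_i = -9.47*2.07^i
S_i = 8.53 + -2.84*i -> [8.53, 5.69, 2.85, 0.01, -2.83]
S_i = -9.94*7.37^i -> [-9.94, -73.26, -539.91, -3979.14, -29326.24]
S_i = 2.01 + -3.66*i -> [2.01, -1.65, -5.31, -8.97, -12.63]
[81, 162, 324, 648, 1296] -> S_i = 81*2^i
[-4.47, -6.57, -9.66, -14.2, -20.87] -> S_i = -4.47*1.47^i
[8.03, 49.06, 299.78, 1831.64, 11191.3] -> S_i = 8.03*6.11^i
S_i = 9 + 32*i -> [9, 41, 73, 105, 137]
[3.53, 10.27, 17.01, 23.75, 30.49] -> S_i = 3.53 + 6.74*i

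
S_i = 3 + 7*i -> [3, 10, 17, 24, 31]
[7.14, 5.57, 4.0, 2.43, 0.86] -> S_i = 7.14 + -1.57*i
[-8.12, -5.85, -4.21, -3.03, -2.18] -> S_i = -8.12*0.72^i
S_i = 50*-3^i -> [50, -150, 450, -1350, 4050]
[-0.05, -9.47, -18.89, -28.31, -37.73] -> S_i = -0.05 + -9.42*i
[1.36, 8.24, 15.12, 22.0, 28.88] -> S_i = 1.36 + 6.88*i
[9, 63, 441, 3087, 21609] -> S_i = 9*7^i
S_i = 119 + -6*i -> [119, 113, 107, 101, 95]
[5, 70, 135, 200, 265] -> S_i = 5 + 65*i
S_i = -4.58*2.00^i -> [-4.58, -9.16, -18.32, -36.64, -73.28]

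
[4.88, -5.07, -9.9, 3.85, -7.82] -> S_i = Random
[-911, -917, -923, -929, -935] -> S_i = -911 + -6*i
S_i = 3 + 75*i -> [3, 78, 153, 228, 303]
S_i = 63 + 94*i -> [63, 157, 251, 345, 439]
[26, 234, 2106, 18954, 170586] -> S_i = 26*9^i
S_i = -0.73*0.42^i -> [-0.73, -0.31, -0.13, -0.05, -0.02]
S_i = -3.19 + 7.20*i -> [-3.19, 4.01, 11.21, 18.41, 25.61]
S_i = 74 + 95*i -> [74, 169, 264, 359, 454]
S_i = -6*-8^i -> [-6, 48, -384, 3072, -24576]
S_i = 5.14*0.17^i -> [5.14, 0.87, 0.15, 0.03, 0.0]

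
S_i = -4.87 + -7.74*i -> [-4.87, -12.61, -20.35, -28.09, -35.83]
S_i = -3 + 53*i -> [-3, 50, 103, 156, 209]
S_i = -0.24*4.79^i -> [-0.24, -1.15, -5.51, -26.38, -126.34]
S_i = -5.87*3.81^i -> [-5.87, -22.36, -85.21, -324.65, -1236.91]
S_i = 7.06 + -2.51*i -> [7.06, 4.55, 2.04, -0.47, -2.98]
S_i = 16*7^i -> [16, 112, 784, 5488, 38416]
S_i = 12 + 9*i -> [12, 21, 30, 39, 48]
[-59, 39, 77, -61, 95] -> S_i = Random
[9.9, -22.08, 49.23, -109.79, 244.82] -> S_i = 9.90*(-2.23)^i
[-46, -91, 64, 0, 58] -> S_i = Random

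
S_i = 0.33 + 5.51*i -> [0.33, 5.84, 11.35, 16.86, 22.37]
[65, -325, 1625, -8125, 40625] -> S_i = 65*-5^i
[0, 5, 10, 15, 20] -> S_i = 0 + 5*i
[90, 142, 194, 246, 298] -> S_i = 90 + 52*i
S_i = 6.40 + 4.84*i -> [6.4, 11.24, 16.08, 20.92, 25.76]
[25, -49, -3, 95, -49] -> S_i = Random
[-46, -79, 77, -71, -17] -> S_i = Random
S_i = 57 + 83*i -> [57, 140, 223, 306, 389]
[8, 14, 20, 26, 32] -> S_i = 8 + 6*i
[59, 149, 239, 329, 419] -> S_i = 59 + 90*i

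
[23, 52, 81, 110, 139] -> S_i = 23 + 29*i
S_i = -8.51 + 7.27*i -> [-8.51, -1.24, 6.03, 13.3, 20.57]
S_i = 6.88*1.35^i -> [6.88, 9.29, 12.54, 16.93, 22.85]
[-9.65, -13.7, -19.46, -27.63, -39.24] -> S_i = -9.65*1.42^i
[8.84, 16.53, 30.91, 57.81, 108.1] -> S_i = 8.84*1.87^i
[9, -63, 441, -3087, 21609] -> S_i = 9*-7^i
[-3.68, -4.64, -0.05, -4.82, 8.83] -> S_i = Random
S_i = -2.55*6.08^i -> [-2.55, -15.5, -94.26, -573.13, -3484.61]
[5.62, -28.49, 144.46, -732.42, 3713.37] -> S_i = 5.62*(-5.07)^i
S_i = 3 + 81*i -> [3, 84, 165, 246, 327]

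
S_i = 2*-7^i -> [2, -14, 98, -686, 4802]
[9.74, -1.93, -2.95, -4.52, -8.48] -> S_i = Random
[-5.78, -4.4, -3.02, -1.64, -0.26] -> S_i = -5.78 + 1.38*i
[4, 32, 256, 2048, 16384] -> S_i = 4*8^i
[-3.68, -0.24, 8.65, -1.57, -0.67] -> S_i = Random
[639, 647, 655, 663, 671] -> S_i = 639 + 8*i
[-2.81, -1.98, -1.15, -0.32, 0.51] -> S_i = -2.81 + 0.83*i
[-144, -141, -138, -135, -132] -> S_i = -144 + 3*i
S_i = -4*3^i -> [-4, -12, -36, -108, -324]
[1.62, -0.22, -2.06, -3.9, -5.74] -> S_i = 1.62 + -1.84*i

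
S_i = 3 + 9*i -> [3, 12, 21, 30, 39]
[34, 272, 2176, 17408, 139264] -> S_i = 34*8^i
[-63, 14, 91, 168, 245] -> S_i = -63 + 77*i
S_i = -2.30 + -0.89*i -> [-2.3, -3.19, -4.08, -4.97, -5.86]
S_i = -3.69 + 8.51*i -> [-3.69, 4.82, 13.33, 21.84, 30.35]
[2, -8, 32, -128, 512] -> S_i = 2*-4^i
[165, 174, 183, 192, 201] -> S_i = 165 + 9*i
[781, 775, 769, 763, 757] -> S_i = 781 + -6*i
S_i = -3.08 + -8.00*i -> [-3.08, -11.08, -19.08, -27.08, -35.08]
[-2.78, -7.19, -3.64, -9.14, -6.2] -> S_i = Random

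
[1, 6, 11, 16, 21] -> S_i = 1 + 5*i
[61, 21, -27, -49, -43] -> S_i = Random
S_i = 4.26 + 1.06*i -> [4.26, 5.32, 6.38, 7.44, 8.5]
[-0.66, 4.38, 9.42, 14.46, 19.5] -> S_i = -0.66 + 5.04*i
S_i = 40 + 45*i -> [40, 85, 130, 175, 220]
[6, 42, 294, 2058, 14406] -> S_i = 6*7^i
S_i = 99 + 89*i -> [99, 188, 277, 366, 455]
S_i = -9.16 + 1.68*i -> [-9.16, -7.48, -5.8, -4.12, -2.44]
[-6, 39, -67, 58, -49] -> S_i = Random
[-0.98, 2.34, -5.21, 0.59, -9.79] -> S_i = Random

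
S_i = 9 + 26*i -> [9, 35, 61, 87, 113]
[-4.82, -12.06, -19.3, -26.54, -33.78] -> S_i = -4.82 + -7.24*i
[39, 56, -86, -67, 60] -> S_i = Random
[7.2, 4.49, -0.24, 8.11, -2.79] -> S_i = Random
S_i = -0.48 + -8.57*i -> [-0.48, -9.05, -17.62, -26.19, -34.76]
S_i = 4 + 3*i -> [4, 7, 10, 13, 16]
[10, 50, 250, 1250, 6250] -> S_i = 10*5^i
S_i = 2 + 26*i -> [2, 28, 54, 80, 106]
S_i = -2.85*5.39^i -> [-2.85, -15.36, -82.8, -446.28, -2405.47]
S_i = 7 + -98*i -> [7, -91, -189, -287, -385]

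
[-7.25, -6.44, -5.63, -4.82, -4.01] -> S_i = -7.25 + 0.81*i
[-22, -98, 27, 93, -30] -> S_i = Random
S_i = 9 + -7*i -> [9, 2, -5, -12, -19]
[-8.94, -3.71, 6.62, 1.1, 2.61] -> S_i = Random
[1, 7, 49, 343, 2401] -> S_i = 1*7^i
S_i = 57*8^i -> [57, 456, 3648, 29184, 233472]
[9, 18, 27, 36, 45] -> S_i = 9 + 9*i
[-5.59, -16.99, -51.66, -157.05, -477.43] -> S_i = -5.59*3.04^i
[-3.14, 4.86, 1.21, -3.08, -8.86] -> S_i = Random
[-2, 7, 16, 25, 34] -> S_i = -2 + 9*i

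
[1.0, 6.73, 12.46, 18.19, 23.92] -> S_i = 1.00 + 5.73*i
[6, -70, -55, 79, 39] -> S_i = Random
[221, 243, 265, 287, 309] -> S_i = 221 + 22*i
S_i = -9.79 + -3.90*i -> [-9.79, -13.69, -17.59, -21.49, -25.39]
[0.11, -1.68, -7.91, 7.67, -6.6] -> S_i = Random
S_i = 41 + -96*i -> [41, -55, -151, -247, -343]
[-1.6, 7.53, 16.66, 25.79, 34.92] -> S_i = -1.60 + 9.13*i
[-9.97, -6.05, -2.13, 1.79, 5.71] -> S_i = -9.97 + 3.92*i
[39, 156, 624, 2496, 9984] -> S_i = 39*4^i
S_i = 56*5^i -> [56, 280, 1400, 7000, 35000]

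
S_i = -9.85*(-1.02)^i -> [-9.85, 10.05, -10.25, 10.45, -10.66]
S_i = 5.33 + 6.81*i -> [5.33, 12.14, 18.95, 25.76, 32.57]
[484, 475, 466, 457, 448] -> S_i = 484 + -9*i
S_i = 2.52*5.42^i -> [2.52, 13.66, 74.03, 401.23, 2174.69]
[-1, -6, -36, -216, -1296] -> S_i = -1*6^i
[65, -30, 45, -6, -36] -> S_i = Random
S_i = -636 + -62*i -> [-636, -698, -760, -822, -884]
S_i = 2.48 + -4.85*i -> [2.48, -2.37, -7.22, -12.07, -16.92]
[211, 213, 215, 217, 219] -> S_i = 211 + 2*i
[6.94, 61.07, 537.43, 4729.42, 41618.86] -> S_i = 6.94*8.80^i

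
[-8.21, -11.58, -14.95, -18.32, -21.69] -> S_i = -8.21 + -3.37*i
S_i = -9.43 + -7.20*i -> [-9.43, -16.63, -23.83, -31.03, -38.23]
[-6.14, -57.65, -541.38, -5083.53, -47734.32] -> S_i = -6.14*9.39^i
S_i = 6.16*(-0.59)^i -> [6.16, -3.63, 2.14, -1.27, 0.75]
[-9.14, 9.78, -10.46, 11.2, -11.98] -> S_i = -9.14*(-1.07)^i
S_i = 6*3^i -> [6, 18, 54, 162, 486]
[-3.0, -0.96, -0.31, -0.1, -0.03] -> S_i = -3.00*0.32^i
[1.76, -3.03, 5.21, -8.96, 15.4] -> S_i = 1.76*(-1.72)^i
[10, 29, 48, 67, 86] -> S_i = 10 + 19*i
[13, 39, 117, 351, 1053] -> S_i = 13*3^i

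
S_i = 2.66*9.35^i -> [2.66, 24.87, 232.54, 2174.28, 20329.56]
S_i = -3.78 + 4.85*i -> [-3.78, 1.07, 5.92, 10.77, 15.62]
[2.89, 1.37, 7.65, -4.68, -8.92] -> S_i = Random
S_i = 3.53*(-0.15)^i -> [3.53, -0.53, 0.08, -0.01, 0.0]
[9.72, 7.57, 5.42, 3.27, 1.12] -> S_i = 9.72 + -2.15*i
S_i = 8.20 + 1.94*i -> [8.2, 10.14, 12.08, 14.02, 15.96]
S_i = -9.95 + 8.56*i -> [-9.95, -1.39, 7.17, 15.73, 24.29]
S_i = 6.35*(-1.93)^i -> [6.35, -12.26, 23.65, -45.65, 88.11]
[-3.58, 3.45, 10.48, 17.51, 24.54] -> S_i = -3.58 + 7.03*i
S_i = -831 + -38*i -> [-831, -869, -907, -945, -983]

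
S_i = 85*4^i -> [85, 340, 1360, 5440, 21760]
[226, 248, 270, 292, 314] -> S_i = 226 + 22*i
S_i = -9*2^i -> [-9, -18, -36, -72, -144]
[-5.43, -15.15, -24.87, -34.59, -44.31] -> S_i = -5.43 + -9.72*i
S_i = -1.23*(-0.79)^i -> [-1.23, 0.97, -0.77, 0.61, -0.48]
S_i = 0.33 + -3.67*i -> [0.33, -3.34, -7.01, -10.68, -14.35]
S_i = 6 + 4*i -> [6, 10, 14, 18, 22]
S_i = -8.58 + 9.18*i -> [-8.58, 0.6, 9.78, 18.96, 28.14]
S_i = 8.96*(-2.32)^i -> [8.96, -20.79, 48.23, -111.89, 259.57]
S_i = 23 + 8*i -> [23, 31, 39, 47, 55]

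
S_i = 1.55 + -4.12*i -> [1.55, -2.57, -6.69, -10.81, -14.93]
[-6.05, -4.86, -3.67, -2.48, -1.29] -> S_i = -6.05 + 1.19*i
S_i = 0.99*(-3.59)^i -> [0.99, -3.55, 12.76, -45.81, 164.44]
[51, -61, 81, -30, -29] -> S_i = Random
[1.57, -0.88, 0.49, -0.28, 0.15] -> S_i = 1.57*(-0.56)^i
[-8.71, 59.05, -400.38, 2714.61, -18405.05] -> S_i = -8.71*(-6.78)^i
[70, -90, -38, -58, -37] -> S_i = Random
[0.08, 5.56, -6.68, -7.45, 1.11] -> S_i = Random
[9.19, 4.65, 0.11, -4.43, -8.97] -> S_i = 9.19 + -4.54*i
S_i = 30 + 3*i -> [30, 33, 36, 39, 42]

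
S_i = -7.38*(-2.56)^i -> [-7.38, 18.89, -48.37, 123.82, -316.97]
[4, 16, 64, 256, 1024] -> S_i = 4*4^i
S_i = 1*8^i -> [1, 8, 64, 512, 4096]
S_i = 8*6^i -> [8, 48, 288, 1728, 10368]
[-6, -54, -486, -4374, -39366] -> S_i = -6*9^i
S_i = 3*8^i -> [3, 24, 192, 1536, 12288]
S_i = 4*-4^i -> [4, -16, 64, -256, 1024]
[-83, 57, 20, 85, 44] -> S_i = Random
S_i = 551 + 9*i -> [551, 560, 569, 578, 587]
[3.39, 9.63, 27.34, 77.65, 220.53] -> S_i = 3.39*2.84^i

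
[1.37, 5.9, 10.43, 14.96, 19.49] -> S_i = 1.37 + 4.53*i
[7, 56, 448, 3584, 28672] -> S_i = 7*8^i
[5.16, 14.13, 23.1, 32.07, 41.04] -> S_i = 5.16 + 8.97*i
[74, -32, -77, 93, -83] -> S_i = Random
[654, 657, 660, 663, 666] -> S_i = 654 + 3*i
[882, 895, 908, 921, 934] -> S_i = 882 + 13*i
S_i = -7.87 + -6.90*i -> [-7.87, -14.77, -21.67, -28.57, -35.47]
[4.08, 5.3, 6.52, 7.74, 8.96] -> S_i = 4.08 + 1.22*i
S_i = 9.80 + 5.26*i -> [9.8, 15.06, 20.32, 25.58, 30.84]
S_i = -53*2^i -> [-53, -106, -212, -424, -848]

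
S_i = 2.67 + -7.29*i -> [2.67, -4.62, -11.91, -19.2, -26.49]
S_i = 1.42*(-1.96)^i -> [1.42, -2.78, 5.46, -10.69, 20.96]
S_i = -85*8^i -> [-85, -680, -5440, -43520, -348160]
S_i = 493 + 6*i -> [493, 499, 505, 511, 517]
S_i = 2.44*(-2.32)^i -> [2.44, -5.66, 13.13, -30.47, 70.69]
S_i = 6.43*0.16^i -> [6.43, 1.03, 0.16, 0.03, 0.0]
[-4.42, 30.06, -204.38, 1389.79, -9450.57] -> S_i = -4.42*(-6.80)^i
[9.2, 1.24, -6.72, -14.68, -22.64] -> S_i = 9.20 + -7.96*i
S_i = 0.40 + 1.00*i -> [0.4, 1.4, 2.4, 3.4, 4.4]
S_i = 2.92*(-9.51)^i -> [2.92, -27.77, 264.09, -2511.45, 23883.88]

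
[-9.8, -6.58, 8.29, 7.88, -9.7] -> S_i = Random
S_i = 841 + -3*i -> [841, 838, 835, 832, 829]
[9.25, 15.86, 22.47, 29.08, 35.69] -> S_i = 9.25 + 6.61*i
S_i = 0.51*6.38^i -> [0.51, 3.25, 20.76, 132.44, 844.99]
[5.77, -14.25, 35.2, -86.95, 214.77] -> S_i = 5.77*(-2.47)^i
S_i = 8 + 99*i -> [8, 107, 206, 305, 404]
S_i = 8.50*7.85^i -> [8.5, 66.72, 523.79, 4111.76, 32277.33]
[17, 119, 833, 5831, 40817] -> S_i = 17*7^i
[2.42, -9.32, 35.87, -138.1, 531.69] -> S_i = 2.42*(-3.85)^i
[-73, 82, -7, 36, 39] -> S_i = Random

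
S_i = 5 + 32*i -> [5, 37, 69, 101, 133]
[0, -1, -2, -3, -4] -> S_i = 0 + -1*i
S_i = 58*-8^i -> [58, -464, 3712, -29696, 237568]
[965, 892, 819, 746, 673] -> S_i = 965 + -73*i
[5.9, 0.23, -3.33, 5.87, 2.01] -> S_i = Random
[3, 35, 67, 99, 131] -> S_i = 3 + 32*i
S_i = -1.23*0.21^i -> [-1.23, -0.26, -0.05, -0.01, -0.0]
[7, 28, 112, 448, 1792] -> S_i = 7*4^i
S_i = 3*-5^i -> [3, -15, 75, -375, 1875]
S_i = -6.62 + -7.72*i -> [-6.62, -14.34, -22.06, -29.78, -37.5]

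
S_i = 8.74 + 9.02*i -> [8.74, 17.76, 26.78, 35.8, 44.82]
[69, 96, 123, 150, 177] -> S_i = 69 + 27*i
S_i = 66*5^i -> [66, 330, 1650, 8250, 41250]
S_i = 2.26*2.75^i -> [2.26, 6.22, 17.09, 47.0, 129.25]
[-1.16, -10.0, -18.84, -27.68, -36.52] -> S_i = -1.16 + -8.84*i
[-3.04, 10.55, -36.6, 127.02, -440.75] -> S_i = -3.04*(-3.47)^i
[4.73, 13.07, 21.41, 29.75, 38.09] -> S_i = 4.73 + 8.34*i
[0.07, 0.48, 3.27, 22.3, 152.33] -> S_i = 0.07*6.83^i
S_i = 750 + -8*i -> [750, 742, 734, 726, 718]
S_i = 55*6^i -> [55, 330, 1980, 11880, 71280]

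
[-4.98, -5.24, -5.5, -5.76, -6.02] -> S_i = -4.98 + -0.26*i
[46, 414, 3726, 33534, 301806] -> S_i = 46*9^i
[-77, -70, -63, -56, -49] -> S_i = -77 + 7*i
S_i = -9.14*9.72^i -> [-9.14, -88.84, -863.53, -8393.54, -81585.18]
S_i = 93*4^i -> [93, 372, 1488, 5952, 23808]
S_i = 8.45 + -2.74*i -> [8.45, 5.71, 2.97, 0.23, -2.51]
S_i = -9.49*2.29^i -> [-9.49, -21.73, -49.77, -113.97, -260.98]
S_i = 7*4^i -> [7, 28, 112, 448, 1792]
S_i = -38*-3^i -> [-38, 114, -342, 1026, -3078]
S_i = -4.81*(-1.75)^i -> [-4.81, 8.42, -14.73, 25.78, -45.11]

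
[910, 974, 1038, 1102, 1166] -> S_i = 910 + 64*i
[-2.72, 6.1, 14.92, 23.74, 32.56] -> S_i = -2.72 + 8.82*i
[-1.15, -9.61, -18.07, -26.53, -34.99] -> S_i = -1.15 + -8.46*i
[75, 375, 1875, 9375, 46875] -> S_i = 75*5^i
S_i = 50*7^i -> [50, 350, 2450, 17150, 120050]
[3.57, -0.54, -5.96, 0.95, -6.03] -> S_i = Random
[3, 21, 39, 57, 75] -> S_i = 3 + 18*i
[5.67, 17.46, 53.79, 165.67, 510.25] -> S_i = 5.67*3.08^i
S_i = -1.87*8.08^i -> [-1.87, -15.11, -122.09, -986.45, -7970.53]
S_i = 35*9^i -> [35, 315, 2835, 25515, 229635]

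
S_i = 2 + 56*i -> [2, 58, 114, 170, 226]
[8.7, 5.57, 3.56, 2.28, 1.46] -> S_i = 8.70*0.64^i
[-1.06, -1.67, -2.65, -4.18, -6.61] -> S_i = -1.06*1.58^i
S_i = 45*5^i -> [45, 225, 1125, 5625, 28125]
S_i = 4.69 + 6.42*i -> [4.69, 11.11, 17.53, 23.95, 30.37]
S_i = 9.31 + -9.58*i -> [9.31, -0.27, -9.85, -19.43, -29.01]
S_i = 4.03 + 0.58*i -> [4.03, 4.61, 5.19, 5.77, 6.35]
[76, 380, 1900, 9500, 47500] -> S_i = 76*5^i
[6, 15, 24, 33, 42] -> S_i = 6 + 9*i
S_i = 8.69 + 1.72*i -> [8.69, 10.41, 12.13, 13.85, 15.57]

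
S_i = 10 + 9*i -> [10, 19, 28, 37, 46]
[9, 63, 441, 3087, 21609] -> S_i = 9*7^i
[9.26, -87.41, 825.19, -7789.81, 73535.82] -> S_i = 9.26*(-9.44)^i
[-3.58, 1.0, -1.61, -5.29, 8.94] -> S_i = Random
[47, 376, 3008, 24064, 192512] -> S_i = 47*8^i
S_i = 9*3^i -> [9, 27, 81, 243, 729]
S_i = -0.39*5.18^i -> [-0.39, -2.02, -10.46, -54.21, -280.79]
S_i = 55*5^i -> [55, 275, 1375, 6875, 34375]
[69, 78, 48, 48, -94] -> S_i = Random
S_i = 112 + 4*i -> [112, 116, 120, 124, 128]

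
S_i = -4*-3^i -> [-4, 12, -36, 108, -324]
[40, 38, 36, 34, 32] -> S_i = 40 + -2*i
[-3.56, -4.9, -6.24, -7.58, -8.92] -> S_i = -3.56 + -1.34*i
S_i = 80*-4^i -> [80, -320, 1280, -5120, 20480]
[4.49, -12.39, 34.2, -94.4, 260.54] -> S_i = 4.49*(-2.76)^i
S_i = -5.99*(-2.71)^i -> [-5.99, 16.23, -43.99, 119.22, -323.08]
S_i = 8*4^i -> [8, 32, 128, 512, 2048]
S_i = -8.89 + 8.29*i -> [-8.89, -0.6, 7.69, 15.98, 24.27]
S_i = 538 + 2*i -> [538, 540, 542, 544, 546]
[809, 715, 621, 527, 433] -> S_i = 809 + -94*i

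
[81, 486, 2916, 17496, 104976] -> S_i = 81*6^i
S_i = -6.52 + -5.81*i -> [-6.52, -12.33, -18.14, -23.95, -29.76]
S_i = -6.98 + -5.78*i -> [-6.98, -12.76, -18.54, -24.32, -30.1]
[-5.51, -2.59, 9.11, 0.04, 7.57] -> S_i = Random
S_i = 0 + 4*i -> [0, 4, 8, 12, 16]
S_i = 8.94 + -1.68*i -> [8.94, 7.26, 5.58, 3.9, 2.22]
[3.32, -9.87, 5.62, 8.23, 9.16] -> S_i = Random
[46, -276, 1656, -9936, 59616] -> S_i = 46*-6^i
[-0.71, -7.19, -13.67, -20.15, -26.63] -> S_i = -0.71 + -6.48*i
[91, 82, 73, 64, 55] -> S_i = 91 + -9*i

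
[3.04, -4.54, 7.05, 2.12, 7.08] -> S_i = Random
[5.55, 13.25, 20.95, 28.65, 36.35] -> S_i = 5.55 + 7.70*i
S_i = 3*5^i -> [3, 15, 75, 375, 1875]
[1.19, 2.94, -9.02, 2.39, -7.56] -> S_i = Random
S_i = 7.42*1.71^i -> [7.42, 12.69, 21.7, 37.1, 63.44]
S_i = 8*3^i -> [8, 24, 72, 216, 648]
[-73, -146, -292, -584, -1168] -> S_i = -73*2^i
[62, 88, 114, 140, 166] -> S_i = 62 + 26*i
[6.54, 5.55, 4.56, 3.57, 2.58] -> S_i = 6.54 + -0.99*i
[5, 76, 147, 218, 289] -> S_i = 5 + 71*i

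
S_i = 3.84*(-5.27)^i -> [3.84, -20.24, 106.65, -562.03, 2961.92]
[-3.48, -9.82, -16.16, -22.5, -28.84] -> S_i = -3.48 + -6.34*i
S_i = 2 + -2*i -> [2, 0, -2, -4, -6]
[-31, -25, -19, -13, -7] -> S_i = -31 + 6*i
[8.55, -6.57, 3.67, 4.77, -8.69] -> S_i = Random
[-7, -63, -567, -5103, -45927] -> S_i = -7*9^i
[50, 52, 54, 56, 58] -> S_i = 50 + 2*i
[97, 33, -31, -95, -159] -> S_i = 97 + -64*i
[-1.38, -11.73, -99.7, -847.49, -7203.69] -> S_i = -1.38*8.50^i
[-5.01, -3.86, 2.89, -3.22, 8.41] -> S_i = Random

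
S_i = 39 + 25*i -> [39, 64, 89, 114, 139]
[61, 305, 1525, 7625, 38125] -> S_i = 61*5^i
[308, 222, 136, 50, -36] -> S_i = 308 + -86*i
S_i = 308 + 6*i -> [308, 314, 320, 326, 332]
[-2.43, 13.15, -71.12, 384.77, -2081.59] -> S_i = -2.43*(-5.41)^i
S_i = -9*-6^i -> [-9, 54, -324, 1944, -11664]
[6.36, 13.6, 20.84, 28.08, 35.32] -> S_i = 6.36 + 7.24*i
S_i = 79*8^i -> [79, 632, 5056, 40448, 323584]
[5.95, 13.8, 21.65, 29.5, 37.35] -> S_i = 5.95 + 7.85*i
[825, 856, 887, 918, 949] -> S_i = 825 + 31*i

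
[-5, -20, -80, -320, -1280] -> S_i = -5*4^i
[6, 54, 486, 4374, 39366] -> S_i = 6*9^i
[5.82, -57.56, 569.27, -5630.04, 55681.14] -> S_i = 5.82*(-9.89)^i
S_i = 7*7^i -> [7, 49, 343, 2401, 16807]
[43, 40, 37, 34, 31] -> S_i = 43 + -3*i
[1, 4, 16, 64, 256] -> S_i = 1*4^i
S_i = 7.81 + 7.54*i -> [7.81, 15.35, 22.89, 30.43, 37.97]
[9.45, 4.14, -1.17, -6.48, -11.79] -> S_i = 9.45 + -5.31*i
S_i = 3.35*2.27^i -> [3.35, 7.6, 17.26, 39.19, 88.95]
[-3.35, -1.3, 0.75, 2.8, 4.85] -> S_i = -3.35 + 2.05*i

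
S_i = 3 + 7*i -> [3, 10, 17, 24, 31]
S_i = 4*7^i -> [4, 28, 196, 1372, 9604]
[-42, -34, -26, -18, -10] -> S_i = -42 + 8*i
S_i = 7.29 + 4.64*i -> [7.29, 11.93, 16.57, 21.21, 25.85]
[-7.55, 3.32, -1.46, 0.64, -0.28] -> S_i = -7.55*(-0.44)^i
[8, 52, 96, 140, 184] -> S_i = 8 + 44*i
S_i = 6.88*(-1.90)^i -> [6.88, -13.07, 24.84, -47.19, 89.66]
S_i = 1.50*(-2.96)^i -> [1.5, -4.44, 13.14, -38.9, 115.15]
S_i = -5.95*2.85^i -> [-5.95, -16.96, -48.33, -137.74, -392.55]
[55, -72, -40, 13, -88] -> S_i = Random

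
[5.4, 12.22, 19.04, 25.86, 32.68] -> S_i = 5.40 + 6.82*i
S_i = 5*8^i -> [5, 40, 320, 2560, 20480]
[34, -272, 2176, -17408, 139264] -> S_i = 34*-8^i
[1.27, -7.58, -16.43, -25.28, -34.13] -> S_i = 1.27 + -8.85*i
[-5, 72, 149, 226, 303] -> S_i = -5 + 77*i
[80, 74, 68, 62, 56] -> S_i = 80 + -6*i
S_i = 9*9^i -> [9, 81, 729, 6561, 59049]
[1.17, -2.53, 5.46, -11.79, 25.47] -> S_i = 1.17*(-2.16)^i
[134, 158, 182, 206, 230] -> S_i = 134 + 24*i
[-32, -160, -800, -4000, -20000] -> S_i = -32*5^i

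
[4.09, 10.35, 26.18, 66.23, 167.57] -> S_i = 4.09*2.53^i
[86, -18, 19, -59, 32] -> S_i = Random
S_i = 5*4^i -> [5, 20, 80, 320, 1280]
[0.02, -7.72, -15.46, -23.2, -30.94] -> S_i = 0.02 + -7.74*i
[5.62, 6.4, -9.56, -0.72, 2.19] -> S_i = Random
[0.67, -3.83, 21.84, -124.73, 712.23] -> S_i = 0.67*(-5.71)^i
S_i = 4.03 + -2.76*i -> [4.03, 1.27, -1.49, -4.25, -7.01]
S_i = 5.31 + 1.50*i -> [5.31, 6.81, 8.31, 9.81, 11.31]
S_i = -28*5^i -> [-28, -140, -700, -3500, -17500]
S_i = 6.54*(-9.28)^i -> [6.54, -60.69, 563.21, -5226.63, 48503.12]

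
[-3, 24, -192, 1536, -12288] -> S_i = -3*-8^i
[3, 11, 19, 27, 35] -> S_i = 3 + 8*i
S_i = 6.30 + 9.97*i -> [6.3, 16.27, 26.24, 36.21, 46.18]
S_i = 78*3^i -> [78, 234, 702, 2106, 6318]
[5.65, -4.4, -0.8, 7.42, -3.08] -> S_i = Random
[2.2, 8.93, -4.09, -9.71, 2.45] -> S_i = Random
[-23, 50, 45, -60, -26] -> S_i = Random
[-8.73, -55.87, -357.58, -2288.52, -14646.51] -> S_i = -8.73*6.40^i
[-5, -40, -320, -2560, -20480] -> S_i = -5*8^i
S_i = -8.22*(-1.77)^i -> [-8.22, 14.55, -25.75, 45.58, -80.68]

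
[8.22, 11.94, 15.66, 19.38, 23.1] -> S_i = 8.22 + 3.72*i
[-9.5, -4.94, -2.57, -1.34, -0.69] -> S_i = -9.50*0.52^i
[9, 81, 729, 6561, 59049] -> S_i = 9*9^i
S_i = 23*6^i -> [23, 138, 828, 4968, 29808]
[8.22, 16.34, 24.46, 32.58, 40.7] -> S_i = 8.22 + 8.12*i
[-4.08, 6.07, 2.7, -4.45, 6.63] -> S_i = Random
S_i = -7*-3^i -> [-7, 21, -63, 189, -567]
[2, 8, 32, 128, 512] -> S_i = 2*4^i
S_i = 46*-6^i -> [46, -276, 1656, -9936, 59616]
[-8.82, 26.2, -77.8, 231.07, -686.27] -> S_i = -8.82*(-2.97)^i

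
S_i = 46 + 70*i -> [46, 116, 186, 256, 326]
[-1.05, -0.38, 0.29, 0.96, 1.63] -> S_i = -1.05 + 0.67*i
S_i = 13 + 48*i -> [13, 61, 109, 157, 205]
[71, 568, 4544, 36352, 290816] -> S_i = 71*8^i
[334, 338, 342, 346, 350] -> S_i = 334 + 4*i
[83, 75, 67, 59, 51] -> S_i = 83 + -8*i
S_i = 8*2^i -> [8, 16, 32, 64, 128]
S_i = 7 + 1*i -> [7, 8, 9, 10, 11]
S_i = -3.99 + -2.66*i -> [-3.99, -6.65, -9.31, -11.97, -14.63]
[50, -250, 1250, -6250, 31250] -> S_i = 50*-5^i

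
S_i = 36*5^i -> [36, 180, 900, 4500, 22500]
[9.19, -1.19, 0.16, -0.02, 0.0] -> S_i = 9.19*(-0.13)^i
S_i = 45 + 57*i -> [45, 102, 159, 216, 273]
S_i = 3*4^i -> [3, 12, 48, 192, 768]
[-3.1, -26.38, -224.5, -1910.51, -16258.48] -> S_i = -3.10*8.51^i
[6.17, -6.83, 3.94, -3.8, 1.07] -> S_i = Random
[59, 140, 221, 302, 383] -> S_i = 59 + 81*i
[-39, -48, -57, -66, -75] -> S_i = -39 + -9*i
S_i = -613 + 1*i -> [-613, -612, -611, -610, -609]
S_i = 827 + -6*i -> [827, 821, 815, 809, 803]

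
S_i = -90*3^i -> [-90, -270, -810, -2430, -7290]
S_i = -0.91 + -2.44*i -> [-0.91, -3.35, -5.79, -8.23, -10.67]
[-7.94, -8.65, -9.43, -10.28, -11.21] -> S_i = -7.94*1.09^i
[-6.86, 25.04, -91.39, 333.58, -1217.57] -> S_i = -6.86*(-3.65)^i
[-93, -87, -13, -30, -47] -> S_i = Random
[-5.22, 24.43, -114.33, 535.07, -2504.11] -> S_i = -5.22*(-4.68)^i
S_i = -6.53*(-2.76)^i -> [-6.53, 18.02, -49.74, 137.29, -378.92]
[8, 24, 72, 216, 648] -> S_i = 8*3^i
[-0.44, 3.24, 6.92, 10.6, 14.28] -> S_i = -0.44 + 3.68*i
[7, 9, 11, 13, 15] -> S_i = 7 + 2*i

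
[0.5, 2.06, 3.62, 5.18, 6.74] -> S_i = 0.50 + 1.56*i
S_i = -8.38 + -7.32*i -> [-8.38, -15.7, -23.02, -30.34, -37.66]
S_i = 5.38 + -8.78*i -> [5.38, -3.4, -12.18, -20.96, -29.74]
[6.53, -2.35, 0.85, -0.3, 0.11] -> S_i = 6.53*(-0.36)^i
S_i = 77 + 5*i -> [77, 82, 87, 92, 97]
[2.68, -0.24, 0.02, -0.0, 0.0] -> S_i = 2.68*(-0.09)^i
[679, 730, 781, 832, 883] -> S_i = 679 + 51*i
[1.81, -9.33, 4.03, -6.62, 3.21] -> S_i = Random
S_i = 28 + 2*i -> [28, 30, 32, 34, 36]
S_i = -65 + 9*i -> [-65, -56, -47, -38, -29]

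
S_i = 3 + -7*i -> [3, -4, -11, -18, -25]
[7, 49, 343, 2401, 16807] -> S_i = 7*7^i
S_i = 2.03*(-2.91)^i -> [2.03, -5.91, 17.19, -50.02, 145.57]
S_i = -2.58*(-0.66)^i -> [-2.58, 1.7, -1.12, 0.74, -0.49]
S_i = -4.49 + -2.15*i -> [-4.49, -6.64, -8.79, -10.94, -13.09]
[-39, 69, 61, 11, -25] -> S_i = Random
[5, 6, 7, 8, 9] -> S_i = 5 + 1*i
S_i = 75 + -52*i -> [75, 23, -29, -81, -133]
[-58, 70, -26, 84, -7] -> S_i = Random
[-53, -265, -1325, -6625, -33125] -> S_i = -53*5^i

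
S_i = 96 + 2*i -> [96, 98, 100, 102, 104]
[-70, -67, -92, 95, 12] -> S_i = Random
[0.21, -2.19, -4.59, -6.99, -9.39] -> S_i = 0.21 + -2.40*i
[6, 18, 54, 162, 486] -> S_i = 6*3^i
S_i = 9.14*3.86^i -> [9.14, 35.28, 136.18, 525.66, 2029.06]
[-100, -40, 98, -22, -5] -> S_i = Random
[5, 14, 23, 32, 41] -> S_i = 5 + 9*i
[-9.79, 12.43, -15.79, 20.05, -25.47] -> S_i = -9.79*(-1.27)^i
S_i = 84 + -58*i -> [84, 26, -32, -90, -148]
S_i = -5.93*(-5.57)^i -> [-5.93, 33.03, -183.98, 1024.76, -5707.89]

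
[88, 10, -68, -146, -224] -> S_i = 88 + -78*i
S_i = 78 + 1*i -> [78, 79, 80, 81, 82]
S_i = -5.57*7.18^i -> [-5.57, -39.99, -287.15, -2061.71, -14803.11]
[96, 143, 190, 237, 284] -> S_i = 96 + 47*i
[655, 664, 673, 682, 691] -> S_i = 655 + 9*i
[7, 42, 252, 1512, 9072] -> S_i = 7*6^i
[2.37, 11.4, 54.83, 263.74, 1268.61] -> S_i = 2.37*4.81^i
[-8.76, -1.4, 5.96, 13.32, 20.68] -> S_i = -8.76 + 7.36*i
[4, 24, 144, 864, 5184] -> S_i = 4*6^i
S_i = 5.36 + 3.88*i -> [5.36, 9.24, 13.12, 17.0, 20.88]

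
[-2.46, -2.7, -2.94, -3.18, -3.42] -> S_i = -2.46 + -0.24*i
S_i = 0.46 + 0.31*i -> [0.46, 0.77, 1.08, 1.39, 1.7]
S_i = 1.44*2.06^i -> [1.44, 2.97, 6.11, 12.59, 25.93]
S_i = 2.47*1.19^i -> [2.47, 2.94, 3.5, 4.16, 4.95]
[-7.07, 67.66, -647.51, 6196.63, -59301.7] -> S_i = -7.07*(-9.57)^i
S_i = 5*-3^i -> [5, -15, 45, -135, 405]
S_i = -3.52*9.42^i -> [-3.52, -33.16, -312.35, -2942.36, -27717.0]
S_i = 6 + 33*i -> [6, 39, 72, 105, 138]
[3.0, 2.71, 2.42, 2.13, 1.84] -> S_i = 3.00 + -0.29*i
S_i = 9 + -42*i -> [9, -33, -75, -117, -159]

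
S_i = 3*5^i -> [3, 15, 75, 375, 1875]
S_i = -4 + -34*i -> [-4, -38, -72, -106, -140]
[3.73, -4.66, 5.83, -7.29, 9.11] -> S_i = 3.73*(-1.25)^i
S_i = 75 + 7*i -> [75, 82, 89, 96, 103]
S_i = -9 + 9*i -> [-9, 0, 9, 18, 27]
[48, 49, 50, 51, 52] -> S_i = 48 + 1*i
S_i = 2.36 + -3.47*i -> [2.36, -1.11, -4.58, -8.05, -11.52]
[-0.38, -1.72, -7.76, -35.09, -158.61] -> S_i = -0.38*4.52^i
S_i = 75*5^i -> [75, 375, 1875, 9375, 46875]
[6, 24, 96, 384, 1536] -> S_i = 6*4^i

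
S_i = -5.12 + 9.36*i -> [-5.12, 4.24, 13.6, 22.96, 32.32]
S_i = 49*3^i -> [49, 147, 441, 1323, 3969]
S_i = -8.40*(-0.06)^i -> [-8.4, 0.5, -0.03, 0.0, -0.0]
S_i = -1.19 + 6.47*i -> [-1.19, 5.28, 11.75, 18.22, 24.69]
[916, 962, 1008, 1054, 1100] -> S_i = 916 + 46*i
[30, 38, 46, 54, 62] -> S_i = 30 + 8*i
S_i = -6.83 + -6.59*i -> [-6.83, -13.42, -20.01, -26.6, -33.19]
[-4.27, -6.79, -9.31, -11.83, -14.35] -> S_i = -4.27 + -2.52*i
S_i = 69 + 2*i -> [69, 71, 73, 75, 77]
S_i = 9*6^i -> [9, 54, 324, 1944, 11664]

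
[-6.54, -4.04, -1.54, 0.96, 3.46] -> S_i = -6.54 + 2.50*i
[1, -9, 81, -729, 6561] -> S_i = 1*-9^i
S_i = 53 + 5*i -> [53, 58, 63, 68, 73]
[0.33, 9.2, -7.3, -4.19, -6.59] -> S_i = Random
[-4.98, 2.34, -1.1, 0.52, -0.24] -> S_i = -4.98*(-0.47)^i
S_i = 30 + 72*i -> [30, 102, 174, 246, 318]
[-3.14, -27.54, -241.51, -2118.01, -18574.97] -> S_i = -3.14*8.77^i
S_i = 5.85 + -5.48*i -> [5.85, 0.37, -5.11, -10.59, -16.07]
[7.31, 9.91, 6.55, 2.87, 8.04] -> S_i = Random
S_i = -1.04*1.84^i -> [-1.04, -1.91, -3.52, -6.48, -11.92]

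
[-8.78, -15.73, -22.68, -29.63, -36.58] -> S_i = -8.78 + -6.95*i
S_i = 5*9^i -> [5, 45, 405, 3645, 32805]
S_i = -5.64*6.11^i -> [-5.64, -34.46, -210.55, -1286.48, -7860.39]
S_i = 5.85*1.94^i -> [5.85, 11.35, 22.02, 42.71, 82.86]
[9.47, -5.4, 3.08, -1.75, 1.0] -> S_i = 9.47*(-0.57)^i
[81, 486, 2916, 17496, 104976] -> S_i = 81*6^i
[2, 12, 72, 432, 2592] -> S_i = 2*6^i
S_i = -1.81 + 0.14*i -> [-1.81, -1.67, -1.53, -1.39, -1.25]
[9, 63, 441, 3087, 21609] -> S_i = 9*7^i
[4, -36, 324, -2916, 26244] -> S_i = 4*-9^i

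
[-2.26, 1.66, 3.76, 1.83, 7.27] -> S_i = Random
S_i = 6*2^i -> [6, 12, 24, 48, 96]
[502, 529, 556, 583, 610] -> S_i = 502 + 27*i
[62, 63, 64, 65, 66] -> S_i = 62 + 1*i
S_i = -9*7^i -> [-9, -63, -441, -3087, -21609]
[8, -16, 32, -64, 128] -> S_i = 8*-2^i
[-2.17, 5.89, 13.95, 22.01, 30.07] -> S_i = -2.17 + 8.06*i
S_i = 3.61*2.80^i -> [3.61, 10.11, 28.3, 79.25, 221.89]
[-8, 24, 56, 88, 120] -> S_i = -8 + 32*i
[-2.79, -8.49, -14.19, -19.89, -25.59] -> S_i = -2.79 + -5.70*i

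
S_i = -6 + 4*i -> [-6, -2, 2, 6, 10]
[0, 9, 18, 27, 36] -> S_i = 0 + 9*i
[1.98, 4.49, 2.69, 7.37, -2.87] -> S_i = Random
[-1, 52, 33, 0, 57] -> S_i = Random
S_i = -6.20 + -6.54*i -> [-6.2, -12.74, -19.28, -25.82, -32.36]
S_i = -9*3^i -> [-9, -27, -81, -243, -729]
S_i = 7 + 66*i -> [7, 73, 139, 205, 271]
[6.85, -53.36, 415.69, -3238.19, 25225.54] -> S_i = 6.85*(-7.79)^i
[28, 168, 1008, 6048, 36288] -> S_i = 28*6^i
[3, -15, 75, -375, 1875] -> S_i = 3*-5^i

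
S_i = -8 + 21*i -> [-8, 13, 34, 55, 76]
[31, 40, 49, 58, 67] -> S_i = 31 + 9*i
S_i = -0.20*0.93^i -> [-0.2, -0.19, -0.17, -0.16, -0.15]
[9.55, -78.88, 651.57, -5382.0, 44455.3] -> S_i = 9.55*(-8.26)^i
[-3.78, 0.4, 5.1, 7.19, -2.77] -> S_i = Random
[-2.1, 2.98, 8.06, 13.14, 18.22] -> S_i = -2.10 + 5.08*i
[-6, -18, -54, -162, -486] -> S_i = -6*3^i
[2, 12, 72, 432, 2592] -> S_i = 2*6^i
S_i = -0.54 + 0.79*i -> [-0.54, 0.25, 1.04, 1.83, 2.62]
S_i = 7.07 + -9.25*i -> [7.07, -2.18, -11.43, -20.68, -29.93]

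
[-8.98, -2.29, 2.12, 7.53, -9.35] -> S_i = Random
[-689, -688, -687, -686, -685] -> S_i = -689 + 1*i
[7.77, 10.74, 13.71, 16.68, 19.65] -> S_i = 7.77 + 2.97*i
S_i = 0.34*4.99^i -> [0.34, 1.7, 8.47, 42.25, 210.81]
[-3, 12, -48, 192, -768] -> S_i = -3*-4^i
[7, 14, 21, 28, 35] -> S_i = 7 + 7*i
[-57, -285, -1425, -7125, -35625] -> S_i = -57*5^i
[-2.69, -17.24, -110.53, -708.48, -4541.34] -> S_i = -2.69*6.41^i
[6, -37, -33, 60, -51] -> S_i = Random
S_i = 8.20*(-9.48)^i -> [8.2, -77.74, 736.94, -6986.17, 66228.85]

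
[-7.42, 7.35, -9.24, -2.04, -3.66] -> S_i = Random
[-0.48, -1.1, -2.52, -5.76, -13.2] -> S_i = -0.48*2.29^i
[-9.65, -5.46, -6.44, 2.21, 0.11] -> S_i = Random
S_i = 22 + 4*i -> [22, 26, 30, 34, 38]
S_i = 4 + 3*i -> [4, 7, 10, 13, 16]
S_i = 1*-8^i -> [1, -8, 64, -512, 4096]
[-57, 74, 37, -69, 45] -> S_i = Random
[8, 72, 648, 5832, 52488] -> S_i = 8*9^i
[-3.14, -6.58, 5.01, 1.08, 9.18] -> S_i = Random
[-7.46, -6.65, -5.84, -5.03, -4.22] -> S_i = -7.46 + 0.81*i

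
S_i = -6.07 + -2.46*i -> [-6.07, -8.53, -10.99, -13.45, -15.91]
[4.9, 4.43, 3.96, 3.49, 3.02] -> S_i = 4.90 + -0.47*i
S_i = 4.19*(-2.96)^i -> [4.19, -12.4, 36.71, -108.66, 321.65]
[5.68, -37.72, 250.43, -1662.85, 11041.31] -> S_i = 5.68*(-6.64)^i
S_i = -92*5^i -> [-92, -460, -2300, -11500, -57500]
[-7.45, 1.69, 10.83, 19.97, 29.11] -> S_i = -7.45 + 9.14*i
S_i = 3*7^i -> [3, 21, 147, 1029, 7203]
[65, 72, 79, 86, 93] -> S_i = 65 + 7*i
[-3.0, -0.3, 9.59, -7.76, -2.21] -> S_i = Random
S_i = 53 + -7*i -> [53, 46, 39, 32, 25]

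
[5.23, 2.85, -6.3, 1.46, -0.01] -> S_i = Random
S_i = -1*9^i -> [-1, -9, -81, -729, -6561]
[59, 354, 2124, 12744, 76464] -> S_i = 59*6^i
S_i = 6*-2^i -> [6, -12, 24, -48, 96]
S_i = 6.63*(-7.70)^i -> [6.63, -51.05, 393.09, -3026.81, 23306.47]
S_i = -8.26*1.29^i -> [-8.26, -10.66, -13.75, -17.73, -22.87]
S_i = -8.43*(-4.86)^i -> [-8.43, 40.97, -199.11, 967.69, -4702.97]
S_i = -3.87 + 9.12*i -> [-3.87, 5.25, 14.37, 23.49, 32.61]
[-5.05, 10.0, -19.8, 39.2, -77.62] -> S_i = -5.05*(-1.98)^i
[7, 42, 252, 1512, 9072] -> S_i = 7*6^i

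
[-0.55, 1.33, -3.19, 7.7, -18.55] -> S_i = -0.55*(-2.41)^i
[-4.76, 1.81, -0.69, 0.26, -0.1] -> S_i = -4.76*(-0.38)^i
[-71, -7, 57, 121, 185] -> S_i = -71 + 64*i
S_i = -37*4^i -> [-37, -148, -592, -2368, -9472]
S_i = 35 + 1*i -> [35, 36, 37, 38, 39]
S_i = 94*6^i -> [94, 564, 3384, 20304, 121824]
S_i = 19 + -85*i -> [19, -66, -151, -236, -321]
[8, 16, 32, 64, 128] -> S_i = 8*2^i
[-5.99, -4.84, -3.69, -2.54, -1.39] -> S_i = -5.99 + 1.15*i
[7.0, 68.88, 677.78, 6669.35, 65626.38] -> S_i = 7.00*9.84^i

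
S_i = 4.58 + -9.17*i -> [4.58, -4.59, -13.76, -22.93, -32.1]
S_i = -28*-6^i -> [-28, 168, -1008, 6048, -36288]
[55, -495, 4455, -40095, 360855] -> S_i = 55*-9^i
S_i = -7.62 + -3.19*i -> [-7.62, -10.81, -14.0, -17.19, -20.38]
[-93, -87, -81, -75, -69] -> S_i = -93 + 6*i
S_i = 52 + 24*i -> [52, 76, 100, 124, 148]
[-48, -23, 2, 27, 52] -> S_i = -48 + 25*i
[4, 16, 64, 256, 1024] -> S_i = 4*4^i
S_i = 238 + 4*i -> [238, 242, 246, 250, 254]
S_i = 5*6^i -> [5, 30, 180, 1080, 6480]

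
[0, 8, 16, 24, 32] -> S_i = 0 + 8*i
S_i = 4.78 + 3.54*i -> [4.78, 8.32, 11.86, 15.4, 18.94]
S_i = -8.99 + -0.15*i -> [-8.99, -9.14, -9.29, -9.44, -9.59]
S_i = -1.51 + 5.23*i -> [-1.51, 3.72, 8.95, 14.18, 19.41]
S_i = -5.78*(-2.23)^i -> [-5.78, 12.89, -28.74, 64.1, -142.94]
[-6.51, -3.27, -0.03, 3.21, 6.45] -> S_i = -6.51 + 3.24*i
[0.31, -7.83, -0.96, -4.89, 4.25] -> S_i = Random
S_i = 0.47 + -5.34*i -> [0.47, -4.87, -10.21, -15.55, -20.89]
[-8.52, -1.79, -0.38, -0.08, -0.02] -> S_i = -8.52*0.21^i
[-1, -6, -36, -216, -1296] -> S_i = -1*6^i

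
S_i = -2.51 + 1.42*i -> [-2.51, -1.09, 0.33, 1.75, 3.17]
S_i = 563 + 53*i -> [563, 616, 669, 722, 775]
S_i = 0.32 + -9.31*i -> [0.32, -8.99, -18.3, -27.61, -36.92]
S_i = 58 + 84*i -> [58, 142, 226, 310, 394]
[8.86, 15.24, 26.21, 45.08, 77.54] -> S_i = 8.86*1.72^i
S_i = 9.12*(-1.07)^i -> [9.12, -9.76, 10.44, -11.17, 11.95]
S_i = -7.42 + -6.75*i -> [-7.42, -14.17, -20.92, -27.67, -34.42]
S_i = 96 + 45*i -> [96, 141, 186, 231, 276]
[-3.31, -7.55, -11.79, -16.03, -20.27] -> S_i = -3.31 + -4.24*i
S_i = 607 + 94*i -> [607, 701, 795, 889, 983]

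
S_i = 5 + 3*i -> [5, 8, 11, 14, 17]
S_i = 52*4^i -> [52, 208, 832, 3328, 13312]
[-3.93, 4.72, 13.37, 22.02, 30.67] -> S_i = -3.93 + 8.65*i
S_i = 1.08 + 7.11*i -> [1.08, 8.19, 15.3, 22.41, 29.52]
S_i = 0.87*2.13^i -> [0.87, 1.85, 3.95, 8.41, 17.91]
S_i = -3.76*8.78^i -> [-3.76, -33.01, -289.85, -2544.9, -22344.26]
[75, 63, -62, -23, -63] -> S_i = Random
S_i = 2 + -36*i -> [2, -34, -70, -106, -142]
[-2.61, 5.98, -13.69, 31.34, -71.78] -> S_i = -2.61*(-2.29)^i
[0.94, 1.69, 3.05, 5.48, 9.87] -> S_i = 0.94*1.80^i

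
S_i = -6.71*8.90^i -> [-6.71, -59.72, -531.5, -4730.34, -42100.04]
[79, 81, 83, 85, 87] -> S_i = 79 + 2*i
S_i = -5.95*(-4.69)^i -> [-5.95, 27.91, -130.88, 613.81, -2878.78]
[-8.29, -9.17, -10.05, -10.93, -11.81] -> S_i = -8.29 + -0.88*i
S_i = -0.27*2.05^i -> [-0.27, -0.55, -1.13, -2.33, -4.77]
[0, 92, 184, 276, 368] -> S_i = 0 + 92*i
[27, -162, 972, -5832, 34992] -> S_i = 27*-6^i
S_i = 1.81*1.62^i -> [1.81, 2.93, 4.75, 7.7, 12.47]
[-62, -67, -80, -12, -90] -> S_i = Random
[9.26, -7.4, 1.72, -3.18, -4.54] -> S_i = Random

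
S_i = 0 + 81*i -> [0, 81, 162, 243, 324]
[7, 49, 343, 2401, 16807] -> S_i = 7*7^i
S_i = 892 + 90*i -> [892, 982, 1072, 1162, 1252]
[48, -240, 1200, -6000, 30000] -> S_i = 48*-5^i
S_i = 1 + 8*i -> [1, 9, 17, 25, 33]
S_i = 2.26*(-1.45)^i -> [2.26, -3.28, 4.75, -6.89, 9.99]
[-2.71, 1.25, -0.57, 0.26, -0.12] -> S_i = -2.71*(-0.46)^i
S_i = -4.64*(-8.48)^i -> [-4.64, 39.35, -333.66, 2829.47, -23993.93]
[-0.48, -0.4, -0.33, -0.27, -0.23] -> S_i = -0.48*0.83^i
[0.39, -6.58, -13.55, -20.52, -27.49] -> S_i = 0.39 + -6.97*i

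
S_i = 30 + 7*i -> [30, 37, 44, 51, 58]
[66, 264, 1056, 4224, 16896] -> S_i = 66*4^i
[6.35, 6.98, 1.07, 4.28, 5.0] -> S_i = Random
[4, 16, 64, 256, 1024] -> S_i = 4*4^i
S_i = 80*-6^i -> [80, -480, 2880, -17280, 103680]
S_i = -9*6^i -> [-9, -54, -324, -1944, -11664]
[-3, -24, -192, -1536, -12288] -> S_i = -3*8^i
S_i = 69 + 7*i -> [69, 76, 83, 90, 97]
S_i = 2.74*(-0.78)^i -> [2.74, -2.14, 1.67, -1.3, 1.01]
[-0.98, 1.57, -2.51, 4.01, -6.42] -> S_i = -0.98*(-1.60)^i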